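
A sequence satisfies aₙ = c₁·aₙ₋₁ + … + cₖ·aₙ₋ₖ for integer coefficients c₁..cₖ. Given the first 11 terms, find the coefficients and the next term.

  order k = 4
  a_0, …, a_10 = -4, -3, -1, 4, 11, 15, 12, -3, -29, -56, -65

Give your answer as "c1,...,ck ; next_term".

1,0,-1,-1 ; -33

  a_4 = 1·4 + 0·-1 + -1·-3 + -1·-4 = 11
  a_5 = 1·11 + 0·4 + -1·-1 + -1·-3 = 15
  a_6 = 1·15 + 0·11 + -1·4 + -1·-1 = 12
  a_7 = 1·12 + 0·15 + -1·11 + -1·4 = -3
  a_8 = 1·-3 + 0·12 + -1·15 + -1·11 = -29
  a_9 = 1·-29 + 0·-3 + -1·12 + -1·15 = -56
  a_10 = 1·-56 + 0·-29 + -1·-3 + -1·12 = -65
  a_11 = 1·-65 + 0·-56 + -1·-29 + -1·-3 = -33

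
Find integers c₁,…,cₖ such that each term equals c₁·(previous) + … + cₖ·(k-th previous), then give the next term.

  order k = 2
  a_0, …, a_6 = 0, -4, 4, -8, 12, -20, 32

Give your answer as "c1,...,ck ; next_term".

  a_2 = -1·-4 + 1·0 = 4
  a_3 = -1·4 + 1·-4 = -8
  a_4 = -1·-8 + 1·4 = 12
  a_5 = -1·12 + 1·-8 = -20
  a_6 = -1·-20 + 1·12 = 32
  a_7 = -1·32 + 1·-20 = -52

-1,1 ; -52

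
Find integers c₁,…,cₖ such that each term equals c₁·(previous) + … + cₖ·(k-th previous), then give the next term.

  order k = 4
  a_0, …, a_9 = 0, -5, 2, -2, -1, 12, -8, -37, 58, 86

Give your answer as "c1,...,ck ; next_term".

  a_4 = -1·-2 + -4·2 + -1·-5 + -1·0 = -1
  a_5 = -1·-1 + -4·-2 + -1·2 + -1·-5 = 12
  a_6 = -1·12 + -4·-1 + -1·-2 + -1·2 = -8
  a_7 = -1·-8 + -4·12 + -1·-1 + -1·-2 = -37
  a_8 = -1·-37 + -4·-8 + -1·12 + -1·-1 = 58
  a_9 = -1·58 + -4·-37 + -1·-8 + -1·12 = 86
  a_10 = -1·86 + -4·58 + -1·-37 + -1·-8 = -273

-1,-4,-1,-1 ; -273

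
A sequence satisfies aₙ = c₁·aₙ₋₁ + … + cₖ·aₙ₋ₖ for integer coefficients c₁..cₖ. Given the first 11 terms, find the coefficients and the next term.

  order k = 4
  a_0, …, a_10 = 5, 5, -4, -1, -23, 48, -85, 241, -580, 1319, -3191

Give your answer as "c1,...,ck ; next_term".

-2,0,-3,-2 ; 7640

  a_4 = -2·-1 + 0·-4 + -3·5 + -2·5 = -23
  a_5 = -2·-23 + 0·-1 + -3·-4 + -2·5 = 48
  a_6 = -2·48 + 0·-23 + -3·-1 + -2·-4 = -85
  a_7 = -2·-85 + 0·48 + -3·-23 + -2·-1 = 241
  a_8 = -2·241 + 0·-85 + -3·48 + -2·-23 = -580
  a_9 = -2·-580 + 0·241 + -3·-85 + -2·48 = 1319
  a_10 = -2·1319 + 0·-580 + -3·241 + -2·-85 = -3191
  a_11 = -2·-3191 + 0·1319 + -3·-580 + -2·241 = 7640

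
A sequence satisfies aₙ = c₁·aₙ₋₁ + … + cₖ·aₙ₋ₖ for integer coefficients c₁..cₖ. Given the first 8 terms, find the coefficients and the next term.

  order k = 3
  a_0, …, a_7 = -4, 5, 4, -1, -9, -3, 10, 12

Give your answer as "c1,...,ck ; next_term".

0,-1,-1 ; -7

  a_3 = 0·4 + -1·5 + -1·-4 = -1
  a_4 = 0·-1 + -1·4 + -1·5 = -9
  a_5 = 0·-9 + -1·-1 + -1·4 = -3
  a_6 = 0·-3 + -1·-9 + -1·-1 = 10
  a_7 = 0·10 + -1·-3 + -1·-9 = 12
  a_8 = 0·12 + -1·10 + -1·-3 = -7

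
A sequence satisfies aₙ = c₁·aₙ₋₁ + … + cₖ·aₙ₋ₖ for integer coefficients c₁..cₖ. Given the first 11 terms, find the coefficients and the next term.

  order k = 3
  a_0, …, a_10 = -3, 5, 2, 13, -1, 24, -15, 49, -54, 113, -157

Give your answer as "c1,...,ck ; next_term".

  a_3 = 0·2 + 2·5 + -1·-3 = 13
  a_4 = 0·13 + 2·2 + -1·5 = -1
  a_5 = 0·-1 + 2·13 + -1·2 = 24
  a_6 = 0·24 + 2·-1 + -1·13 = -15
  a_7 = 0·-15 + 2·24 + -1·-1 = 49
  a_8 = 0·49 + 2·-15 + -1·24 = -54
  a_9 = 0·-54 + 2·49 + -1·-15 = 113
  a_10 = 0·113 + 2·-54 + -1·49 = -157
  a_11 = 0·-157 + 2·113 + -1·-54 = 280

0,2,-1 ; 280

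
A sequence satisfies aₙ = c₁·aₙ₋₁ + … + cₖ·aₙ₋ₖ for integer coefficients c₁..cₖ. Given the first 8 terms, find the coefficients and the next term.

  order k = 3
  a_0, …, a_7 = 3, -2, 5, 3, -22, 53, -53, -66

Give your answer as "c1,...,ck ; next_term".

  a_3 = -2·5 + -2·-2 + 3·3 = 3
  a_4 = -2·3 + -2·5 + 3·-2 = -22
  a_5 = -2·-22 + -2·3 + 3·5 = 53
  a_6 = -2·53 + -2·-22 + 3·3 = -53
  a_7 = -2·-53 + -2·53 + 3·-22 = -66
  a_8 = -2·-66 + -2·-53 + 3·53 = 397

-2,-2,3 ; 397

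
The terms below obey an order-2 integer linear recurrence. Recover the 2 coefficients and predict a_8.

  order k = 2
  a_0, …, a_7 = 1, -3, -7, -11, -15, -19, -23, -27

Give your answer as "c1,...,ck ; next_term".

  a_2 = 2·-3 + -1·1 = -7
  a_3 = 2·-7 + -1·-3 = -11
  a_4 = 2·-11 + -1·-7 = -15
  a_5 = 2·-15 + -1·-11 = -19
  a_6 = 2·-19 + -1·-15 = -23
  a_7 = 2·-23 + -1·-19 = -27
  a_8 = 2·-27 + -1·-23 = -31

2,-1 ; -31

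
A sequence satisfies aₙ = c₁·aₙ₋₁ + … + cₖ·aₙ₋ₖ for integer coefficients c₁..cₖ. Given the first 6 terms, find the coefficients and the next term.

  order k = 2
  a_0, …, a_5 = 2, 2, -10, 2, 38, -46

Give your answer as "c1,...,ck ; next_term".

-1,-4 ; -106

  a_2 = -1·2 + -4·2 = -10
  a_3 = -1·-10 + -4·2 = 2
  a_4 = -1·2 + -4·-10 = 38
  a_5 = -1·38 + -4·2 = -46
  a_6 = -1·-46 + -4·38 = -106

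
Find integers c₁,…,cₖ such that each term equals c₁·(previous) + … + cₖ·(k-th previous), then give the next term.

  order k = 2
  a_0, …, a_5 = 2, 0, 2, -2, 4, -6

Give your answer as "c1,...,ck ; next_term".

  a_2 = -1·0 + 1·2 = 2
  a_3 = -1·2 + 1·0 = -2
  a_4 = -1·-2 + 1·2 = 4
  a_5 = -1·4 + 1·-2 = -6
  a_6 = -1·-6 + 1·4 = 10

-1,1 ; 10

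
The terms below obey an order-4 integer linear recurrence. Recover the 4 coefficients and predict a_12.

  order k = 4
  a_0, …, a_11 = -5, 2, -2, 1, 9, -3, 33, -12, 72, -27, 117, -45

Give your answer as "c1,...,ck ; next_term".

0,3,0,-3 ; 135

  a_4 = 0·1 + 3·-2 + 0·2 + -3·-5 = 9
  a_5 = 0·9 + 3·1 + 0·-2 + -3·2 = -3
  a_6 = 0·-3 + 3·9 + 0·1 + -3·-2 = 33
  a_7 = 0·33 + 3·-3 + 0·9 + -3·1 = -12
  a_8 = 0·-12 + 3·33 + 0·-3 + -3·9 = 72
  a_9 = 0·72 + 3·-12 + 0·33 + -3·-3 = -27
  a_10 = 0·-27 + 3·72 + 0·-12 + -3·33 = 117
  a_11 = 0·117 + 3·-27 + 0·72 + -3·-12 = -45
  a_12 = 0·-45 + 3·117 + 0·-27 + -3·72 = 135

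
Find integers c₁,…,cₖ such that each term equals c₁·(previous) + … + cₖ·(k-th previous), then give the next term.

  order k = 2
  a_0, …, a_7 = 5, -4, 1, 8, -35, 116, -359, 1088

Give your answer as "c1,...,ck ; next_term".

  a_2 = -4·-4 + -3·5 = 1
  a_3 = -4·1 + -3·-4 = 8
  a_4 = -4·8 + -3·1 = -35
  a_5 = -4·-35 + -3·8 = 116
  a_6 = -4·116 + -3·-35 = -359
  a_7 = -4·-359 + -3·116 = 1088
  a_8 = -4·1088 + -3·-359 = -3275

-4,-3 ; -3275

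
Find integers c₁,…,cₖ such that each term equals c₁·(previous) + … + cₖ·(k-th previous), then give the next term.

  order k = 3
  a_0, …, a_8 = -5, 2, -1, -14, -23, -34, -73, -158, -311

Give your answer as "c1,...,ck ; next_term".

  a_3 = 2·-1 + -1·2 + 2·-5 = -14
  a_4 = 2·-14 + -1·-1 + 2·2 = -23
  a_5 = 2·-23 + -1·-14 + 2·-1 = -34
  a_6 = 2·-34 + -1·-23 + 2·-14 = -73
  a_7 = 2·-73 + -1·-34 + 2·-23 = -158
  a_8 = 2·-158 + -1·-73 + 2·-34 = -311
  a_9 = 2·-311 + -1·-158 + 2·-73 = -610

2,-1,2 ; -610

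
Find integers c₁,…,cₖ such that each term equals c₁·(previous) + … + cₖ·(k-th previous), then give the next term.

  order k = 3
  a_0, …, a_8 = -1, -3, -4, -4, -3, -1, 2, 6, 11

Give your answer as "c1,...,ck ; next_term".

3,-3,1 ; 17

  a_3 = 3·-4 + -3·-3 + 1·-1 = -4
  a_4 = 3·-4 + -3·-4 + 1·-3 = -3
  a_5 = 3·-3 + -3·-4 + 1·-4 = -1
  a_6 = 3·-1 + -3·-3 + 1·-4 = 2
  a_7 = 3·2 + -3·-1 + 1·-3 = 6
  a_8 = 3·6 + -3·2 + 1·-1 = 11
  a_9 = 3·11 + -3·6 + 1·2 = 17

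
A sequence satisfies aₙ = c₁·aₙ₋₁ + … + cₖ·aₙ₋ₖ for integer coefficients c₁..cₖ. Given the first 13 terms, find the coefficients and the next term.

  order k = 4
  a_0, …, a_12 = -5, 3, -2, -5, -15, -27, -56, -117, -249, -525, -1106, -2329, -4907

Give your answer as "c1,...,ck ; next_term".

2,0,0,1 ; -10339

  a_4 = 2·-5 + 0·-2 + 0·3 + 1·-5 = -15
  a_5 = 2·-15 + 0·-5 + 0·-2 + 1·3 = -27
  a_6 = 2·-27 + 0·-15 + 0·-5 + 1·-2 = -56
  a_7 = 2·-56 + 0·-27 + 0·-15 + 1·-5 = -117
  a_8 = 2·-117 + 0·-56 + 0·-27 + 1·-15 = -249
  a_9 = 2·-249 + 0·-117 + 0·-56 + 1·-27 = -525
  a_10 = 2·-525 + 0·-249 + 0·-117 + 1·-56 = -1106
  a_11 = 2·-1106 + 0·-525 + 0·-249 + 1·-117 = -2329
  a_12 = 2·-2329 + 0·-1106 + 0·-525 + 1·-249 = -4907
  a_13 = 2·-4907 + 0·-2329 + 0·-1106 + 1·-525 = -10339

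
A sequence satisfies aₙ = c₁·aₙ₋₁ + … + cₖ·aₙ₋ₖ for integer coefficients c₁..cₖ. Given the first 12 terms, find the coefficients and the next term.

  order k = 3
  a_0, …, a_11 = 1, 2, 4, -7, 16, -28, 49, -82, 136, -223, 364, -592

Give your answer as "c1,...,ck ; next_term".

-2,0,1 ; 961

  a_3 = -2·4 + 0·2 + 1·1 = -7
  a_4 = -2·-7 + 0·4 + 1·2 = 16
  a_5 = -2·16 + 0·-7 + 1·4 = -28
  a_6 = -2·-28 + 0·16 + 1·-7 = 49
  a_7 = -2·49 + 0·-28 + 1·16 = -82
  a_8 = -2·-82 + 0·49 + 1·-28 = 136
  a_9 = -2·136 + 0·-82 + 1·49 = -223
  a_10 = -2·-223 + 0·136 + 1·-82 = 364
  a_11 = -2·364 + 0·-223 + 1·136 = -592
  a_12 = -2·-592 + 0·364 + 1·-223 = 961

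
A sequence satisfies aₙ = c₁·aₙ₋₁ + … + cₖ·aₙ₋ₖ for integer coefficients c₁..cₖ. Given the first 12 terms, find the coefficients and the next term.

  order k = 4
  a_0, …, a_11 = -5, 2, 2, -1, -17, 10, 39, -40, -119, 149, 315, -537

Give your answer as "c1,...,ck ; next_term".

  a_4 = 0·-1 + -2·2 + 1·2 + 3·-5 = -17
  a_5 = 0·-17 + -2·-1 + 1·2 + 3·2 = 10
  a_6 = 0·10 + -2·-17 + 1·-1 + 3·2 = 39
  a_7 = 0·39 + -2·10 + 1·-17 + 3·-1 = -40
  a_8 = 0·-40 + -2·39 + 1·10 + 3·-17 = -119
  a_9 = 0·-119 + -2·-40 + 1·39 + 3·10 = 149
  a_10 = 0·149 + -2·-119 + 1·-40 + 3·39 = 315
  a_11 = 0·315 + -2·149 + 1·-119 + 3·-40 = -537
  a_12 = 0·-537 + -2·315 + 1·149 + 3·-119 = -838

0,-2,1,3 ; -838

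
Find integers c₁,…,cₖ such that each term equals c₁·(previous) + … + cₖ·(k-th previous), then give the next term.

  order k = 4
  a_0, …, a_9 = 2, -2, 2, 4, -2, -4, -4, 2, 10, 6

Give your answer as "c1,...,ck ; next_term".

0,-1,-1,-1 ; -8

  a_4 = 0·4 + -1·2 + -1·-2 + -1·2 = -2
  a_5 = 0·-2 + -1·4 + -1·2 + -1·-2 = -4
  a_6 = 0·-4 + -1·-2 + -1·4 + -1·2 = -4
  a_7 = 0·-4 + -1·-4 + -1·-2 + -1·4 = 2
  a_8 = 0·2 + -1·-4 + -1·-4 + -1·-2 = 10
  a_9 = 0·10 + -1·2 + -1·-4 + -1·-4 = 6
  a_10 = 0·6 + -1·10 + -1·2 + -1·-4 = -8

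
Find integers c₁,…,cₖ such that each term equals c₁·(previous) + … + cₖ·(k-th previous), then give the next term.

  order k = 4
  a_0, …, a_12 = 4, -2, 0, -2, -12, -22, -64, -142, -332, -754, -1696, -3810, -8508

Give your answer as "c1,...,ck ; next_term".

  a_4 = 2·-2 + 2·0 + -2·-2 + -3·4 = -12
  a_5 = 2·-12 + 2·-2 + -2·0 + -3·-2 = -22
  a_6 = 2·-22 + 2·-12 + -2·-2 + -3·0 = -64
  a_7 = 2·-64 + 2·-22 + -2·-12 + -3·-2 = -142
  a_8 = 2·-142 + 2·-64 + -2·-22 + -3·-12 = -332
  a_9 = 2·-332 + 2·-142 + -2·-64 + -3·-22 = -754
  a_10 = 2·-754 + 2·-332 + -2·-142 + -3·-64 = -1696
  a_11 = 2·-1696 + 2·-754 + -2·-332 + -3·-142 = -3810
  a_12 = 2·-3810 + 2·-1696 + -2·-754 + -3·-332 = -8508
  a_13 = 2·-8508 + 2·-3810 + -2·-1696 + -3·-754 = -18982

2,2,-2,-3 ; -18982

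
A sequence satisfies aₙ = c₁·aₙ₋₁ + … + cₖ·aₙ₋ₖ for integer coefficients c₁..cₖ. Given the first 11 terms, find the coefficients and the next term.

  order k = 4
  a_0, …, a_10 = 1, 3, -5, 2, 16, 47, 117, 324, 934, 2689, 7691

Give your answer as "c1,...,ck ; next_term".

3,-1,1,2 ; 21966

  a_4 = 3·2 + -1·-5 + 1·3 + 2·1 = 16
  a_5 = 3·16 + -1·2 + 1·-5 + 2·3 = 47
  a_6 = 3·47 + -1·16 + 1·2 + 2·-5 = 117
  a_7 = 3·117 + -1·47 + 1·16 + 2·2 = 324
  a_8 = 3·324 + -1·117 + 1·47 + 2·16 = 934
  a_9 = 3·934 + -1·324 + 1·117 + 2·47 = 2689
  a_10 = 3·2689 + -1·934 + 1·324 + 2·117 = 7691
  a_11 = 3·7691 + -1·2689 + 1·934 + 2·324 = 21966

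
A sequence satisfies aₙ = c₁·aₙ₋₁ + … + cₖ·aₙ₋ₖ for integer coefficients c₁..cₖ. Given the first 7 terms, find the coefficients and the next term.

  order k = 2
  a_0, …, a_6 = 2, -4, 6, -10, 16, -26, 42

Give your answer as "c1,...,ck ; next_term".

-1,1 ; -68

  a_2 = -1·-4 + 1·2 = 6
  a_3 = -1·6 + 1·-4 = -10
  a_4 = -1·-10 + 1·6 = 16
  a_5 = -1·16 + 1·-10 = -26
  a_6 = -1·-26 + 1·16 = 42
  a_7 = -1·42 + 1·-26 = -68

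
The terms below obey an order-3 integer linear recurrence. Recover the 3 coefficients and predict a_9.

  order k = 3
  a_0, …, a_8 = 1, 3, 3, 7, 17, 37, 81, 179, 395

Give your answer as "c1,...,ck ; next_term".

2,0,1 ; 871

  a_3 = 2·3 + 0·3 + 1·1 = 7
  a_4 = 2·7 + 0·3 + 1·3 = 17
  a_5 = 2·17 + 0·7 + 1·3 = 37
  a_6 = 2·37 + 0·17 + 1·7 = 81
  a_7 = 2·81 + 0·37 + 1·17 = 179
  a_8 = 2·179 + 0·81 + 1·37 = 395
  a_9 = 2·395 + 0·179 + 1·81 = 871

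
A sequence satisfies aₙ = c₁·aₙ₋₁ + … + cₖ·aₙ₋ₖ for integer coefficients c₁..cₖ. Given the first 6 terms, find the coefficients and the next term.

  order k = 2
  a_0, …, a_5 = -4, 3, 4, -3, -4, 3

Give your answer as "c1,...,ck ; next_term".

0,-1 ; 4

  a_2 = 0·3 + -1·-4 = 4
  a_3 = 0·4 + -1·3 = -3
  a_4 = 0·-3 + -1·4 = -4
  a_5 = 0·-4 + -1·-3 = 3
  a_6 = 0·3 + -1·-4 = 4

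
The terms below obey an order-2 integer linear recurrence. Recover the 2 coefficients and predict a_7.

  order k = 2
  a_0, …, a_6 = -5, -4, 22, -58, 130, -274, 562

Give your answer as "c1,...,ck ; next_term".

  a_2 = -3·-4 + -2·-5 = 22
  a_3 = -3·22 + -2·-4 = -58
  a_4 = -3·-58 + -2·22 = 130
  a_5 = -3·130 + -2·-58 = -274
  a_6 = -3·-274 + -2·130 = 562
  a_7 = -3·562 + -2·-274 = -1138

-3,-2 ; -1138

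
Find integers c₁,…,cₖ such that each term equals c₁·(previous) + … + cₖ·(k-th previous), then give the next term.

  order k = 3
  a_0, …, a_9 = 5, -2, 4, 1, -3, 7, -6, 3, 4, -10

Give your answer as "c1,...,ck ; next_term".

  a_3 = -1·4 + 0·-2 + 1·5 = 1
  a_4 = -1·1 + 0·4 + 1·-2 = -3
  a_5 = -1·-3 + 0·1 + 1·4 = 7
  a_6 = -1·7 + 0·-3 + 1·1 = -6
  a_7 = -1·-6 + 0·7 + 1·-3 = 3
  a_8 = -1·3 + 0·-6 + 1·7 = 4
  a_9 = -1·4 + 0·3 + 1·-6 = -10
  a_10 = -1·-10 + 0·4 + 1·3 = 13

-1,0,1 ; 13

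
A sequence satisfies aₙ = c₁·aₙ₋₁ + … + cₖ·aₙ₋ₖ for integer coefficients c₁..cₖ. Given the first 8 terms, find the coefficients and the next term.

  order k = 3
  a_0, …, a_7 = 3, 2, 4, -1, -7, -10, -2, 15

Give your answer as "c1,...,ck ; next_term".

  a_3 = 1·4 + -1·2 + -1·3 = -1
  a_4 = 1·-1 + -1·4 + -1·2 = -7
  a_5 = 1·-7 + -1·-1 + -1·4 = -10
  a_6 = 1·-10 + -1·-7 + -1·-1 = -2
  a_7 = 1·-2 + -1·-10 + -1·-7 = 15
  a_8 = 1·15 + -1·-2 + -1·-10 = 27

1,-1,-1 ; 27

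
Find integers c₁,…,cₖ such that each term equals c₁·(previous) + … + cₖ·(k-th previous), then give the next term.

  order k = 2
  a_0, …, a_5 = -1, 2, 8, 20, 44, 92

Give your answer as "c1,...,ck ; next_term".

  a_2 = 3·2 + -2·-1 = 8
  a_3 = 3·8 + -2·2 = 20
  a_4 = 3·20 + -2·8 = 44
  a_5 = 3·44 + -2·20 = 92
  a_6 = 3·92 + -2·44 = 188

3,-2 ; 188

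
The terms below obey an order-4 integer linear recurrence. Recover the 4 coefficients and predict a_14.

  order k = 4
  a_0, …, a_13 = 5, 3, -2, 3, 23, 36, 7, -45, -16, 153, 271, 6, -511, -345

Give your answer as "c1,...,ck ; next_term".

2,-3,2,1 ; 1126

  a_4 = 2·3 + -3·-2 + 2·3 + 1·5 = 23
  a_5 = 2·23 + -3·3 + 2·-2 + 1·3 = 36
  a_6 = 2·36 + -3·23 + 2·3 + 1·-2 = 7
  a_7 = 2·7 + -3·36 + 2·23 + 1·3 = -45
  a_8 = 2·-45 + -3·7 + 2·36 + 1·23 = -16
  a_9 = 2·-16 + -3·-45 + 2·7 + 1·36 = 153
  a_10 = 2·153 + -3·-16 + 2·-45 + 1·7 = 271
  a_11 = 2·271 + -3·153 + 2·-16 + 1·-45 = 6
  a_12 = 2·6 + -3·271 + 2·153 + 1·-16 = -511
  a_13 = 2·-511 + -3·6 + 2·271 + 1·153 = -345
  a_14 = 2·-345 + -3·-511 + 2·6 + 1·271 = 1126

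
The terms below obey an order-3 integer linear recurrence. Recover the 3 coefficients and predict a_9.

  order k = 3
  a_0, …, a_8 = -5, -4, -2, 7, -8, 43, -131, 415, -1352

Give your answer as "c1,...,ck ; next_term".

-2,3,-3 ; 4342

  a_3 = -2·-2 + 3·-4 + -3·-5 = 7
  a_4 = -2·7 + 3·-2 + -3·-4 = -8
  a_5 = -2·-8 + 3·7 + -3·-2 = 43
  a_6 = -2·43 + 3·-8 + -3·7 = -131
  a_7 = -2·-131 + 3·43 + -3·-8 = 415
  a_8 = -2·415 + 3·-131 + -3·43 = -1352
  a_9 = -2·-1352 + 3·415 + -3·-131 = 4342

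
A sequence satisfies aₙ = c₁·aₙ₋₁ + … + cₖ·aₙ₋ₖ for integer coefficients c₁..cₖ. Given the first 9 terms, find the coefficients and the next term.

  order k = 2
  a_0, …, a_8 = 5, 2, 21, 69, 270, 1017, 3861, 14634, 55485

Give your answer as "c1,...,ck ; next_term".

3,3 ; 210357

  a_2 = 3·2 + 3·5 = 21
  a_3 = 3·21 + 3·2 = 69
  a_4 = 3·69 + 3·21 = 270
  a_5 = 3·270 + 3·69 = 1017
  a_6 = 3·1017 + 3·270 = 3861
  a_7 = 3·3861 + 3·1017 = 14634
  a_8 = 3·14634 + 3·3861 = 55485
  a_9 = 3·55485 + 3·14634 = 210357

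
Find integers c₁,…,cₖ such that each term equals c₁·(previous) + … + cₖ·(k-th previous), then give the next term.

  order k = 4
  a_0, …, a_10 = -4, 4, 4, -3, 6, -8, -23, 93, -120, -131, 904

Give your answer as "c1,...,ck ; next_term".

-2,-4,1,-3 ; -1683

  a_4 = -2·-3 + -4·4 + 1·4 + -3·-4 = 6
  a_5 = -2·6 + -4·-3 + 1·4 + -3·4 = -8
  a_6 = -2·-8 + -4·6 + 1·-3 + -3·4 = -23
  a_7 = -2·-23 + -4·-8 + 1·6 + -3·-3 = 93
  a_8 = -2·93 + -4·-23 + 1·-8 + -3·6 = -120
  a_9 = -2·-120 + -4·93 + 1·-23 + -3·-8 = -131
  a_10 = -2·-131 + -4·-120 + 1·93 + -3·-23 = 904
  a_11 = -2·904 + -4·-131 + 1·-120 + -3·93 = -1683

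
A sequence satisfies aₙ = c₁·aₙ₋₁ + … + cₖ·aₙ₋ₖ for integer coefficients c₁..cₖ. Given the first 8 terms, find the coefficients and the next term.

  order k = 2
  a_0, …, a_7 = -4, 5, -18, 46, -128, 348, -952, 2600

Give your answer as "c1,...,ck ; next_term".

-2,2 ; -7104

  a_2 = -2·5 + 2·-4 = -18
  a_3 = -2·-18 + 2·5 = 46
  a_4 = -2·46 + 2·-18 = -128
  a_5 = -2·-128 + 2·46 = 348
  a_6 = -2·348 + 2·-128 = -952
  a_7 = -2·-952 + 2·348 = 2600
  a_8 = -2·2600 + 2·-952 = -7104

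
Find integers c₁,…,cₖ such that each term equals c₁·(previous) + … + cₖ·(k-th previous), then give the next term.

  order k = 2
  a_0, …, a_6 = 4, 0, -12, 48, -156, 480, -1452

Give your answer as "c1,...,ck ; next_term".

  a_2 = -4·0 + -3·4 = -12
  a_3 = -4·-12 + -3·0 = 48
  a_4 = -4·48 + -3·-12 = -156
  a_5 = -4·-156 + -3·48 = 480
  a_6 = -4·480 + -3·-156 = -1452
  a_7 = -4·-1452 + -3·480 = 4368

-4,-3 ; 4368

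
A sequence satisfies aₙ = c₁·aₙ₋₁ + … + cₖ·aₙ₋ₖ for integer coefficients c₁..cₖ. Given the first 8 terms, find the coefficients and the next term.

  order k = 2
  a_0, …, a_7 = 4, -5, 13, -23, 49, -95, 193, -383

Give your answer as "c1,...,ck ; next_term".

-1,2 ; 769

  a_2 = -1·-5 + 2·4 = 13
  a_3 = -1·13 + 2·-5 = -23
  a_4 = -1·-23 + 2·13 = 49
  a_5 = -1·49 + 2·-23 = -95
  a_6 = -1·-95 + 2·49 = 193
  a_7 = -1·193 + 2·-95 = -383
  a_8 = -1·-383 + 2·193 = 769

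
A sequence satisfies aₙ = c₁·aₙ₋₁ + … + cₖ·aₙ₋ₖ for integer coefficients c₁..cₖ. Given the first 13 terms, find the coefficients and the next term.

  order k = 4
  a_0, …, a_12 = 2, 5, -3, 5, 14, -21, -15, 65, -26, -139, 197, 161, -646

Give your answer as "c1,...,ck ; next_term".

  a_4 = 0·5 + -2·-3 + 2·5 + -1·2 = 14
  a_5 = 0·14 + -2·5 + 2·-3 + -1·5 = -21
  a_6 = 0·-21 + -2·14 + 2·5 + -1·-3 = -15
  a_7 = 0·-15 + -2·-21 + 2·14 + -1·5 = 65
  a_8 = 0·65 + -2·-15 + 2·-21 + -1·14 = -26
  a_9 = 0·-26 + -2·65 + 2·-15 + -1·-21 = -139
  a_10 = 0·-139 + -2·-26 + 2·65 + -1·-15 = 197
  a_11 = 0·197 + -2·-139 + 2·-26 + -1·65 = 161
  a_12 = 0·161 + -2·197 + 2·-139 + -1·-26 = -646
  a_13 = 0·-646 + -2·161 + 2·197 + -1·-139 = 211

0,-2,2,-1 ; 211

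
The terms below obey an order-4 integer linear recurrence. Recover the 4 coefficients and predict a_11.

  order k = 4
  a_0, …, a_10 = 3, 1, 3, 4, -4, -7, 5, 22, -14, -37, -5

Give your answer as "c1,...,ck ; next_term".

-1,-1,-3,2 ; 128

  a_4 = -1·4 + -1·3 + -3·1 + 2·3 = -4
  a_5 = -1·-4 + -1·4 + -3·3 + 2·1 = -7
  a_6 = -1·-7 + -1·-4 + -3·4 + 2·3 = 5
  a_7 = -1·5 + -1·-7 + -3·-4 + 2·4 = 22
  a_8 = -1·22 + -1·5 + -3·-7 + 2·-4 = -14
  a_9 = -1·-14 + -1·22 + -3·5 + 2·-7 = -37
  a_10 = -1·-37 + -1·-14 + -3·22 + 2·5 = -5
  a_11 = -1·-5 + -1·-37 + -3·-14 + 2·22 = 128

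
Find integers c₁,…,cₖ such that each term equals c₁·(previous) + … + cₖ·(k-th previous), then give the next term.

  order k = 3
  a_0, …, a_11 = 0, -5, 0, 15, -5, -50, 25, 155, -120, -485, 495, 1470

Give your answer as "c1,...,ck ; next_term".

  a_3 = 1·0 + -3·-5 + 4·0 = 15
  a_4 = 1·15 + -3·0 + 4·-5 = -5
  a_5 = 1·-5 + -3·15 + 4·0 = -50
  a_6 = 1·-50 + -3·-5 + 4·15 = 25
  a_7 = 1·25 + -3·-50 + 4·-5 = 155
  a_8 = 1·155 + -3·25 + 4·-50 = -120
  a_9 = 1·-120 + -3·155 + 4·25 = -485
  a_10 = 1·-485 + -3·-120 + 4·155 = 495
  a_11 = 1·495 + -3·-485 + 4·-120 = 1470
  a_12 = 1·1470 + -3·495 + 4·-485 = -1955

1,-3,4 ; -1955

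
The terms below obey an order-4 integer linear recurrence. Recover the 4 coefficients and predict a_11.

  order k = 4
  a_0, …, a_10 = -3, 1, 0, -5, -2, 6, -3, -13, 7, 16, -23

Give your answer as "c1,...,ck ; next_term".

  a_4 = 0·-5 + -1·0 + 1·1 + 1·-3 = -2
  a_5 = 0·-2 + -1·-5 + 1·0 + 1·1 = 6
  a_6 = 0·6 + -1·-2 + 1·-5 + 1·0 = -3
  a_7 = 0·-3 + -1·6 + 1·-2 + 1·-5 = -13
  a_8 = 0·-13 + -1·-3 + 1·6 + 1·-2 = 7
  a_9 = 0·7 + -1·-13 + 1·-3 + 1·6 = 16
  a_10 = 0·16 + -1·7 + 1·-13 + 1·-3 = -23
  a_11 = 0·-23 + -1·16 + 1·7 + 1·-13 = -22

0,-1,1,1 ; -22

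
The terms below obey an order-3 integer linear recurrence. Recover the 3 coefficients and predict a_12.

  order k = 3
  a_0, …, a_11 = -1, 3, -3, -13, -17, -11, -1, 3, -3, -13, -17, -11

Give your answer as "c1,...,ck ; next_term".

2,-2,1 ; -1

  a_3 = 2·-3 + -2·3 + 1·-1 = -13
  a_4 = 2·-13 + -2·-3 + 1·3 = -17
  a_5 = 2·-17 + -2·-13 + 1·-3 = -11
  a_6 = 2·-11 + -2·-17 + 1·-13 = -1
  a_7 = 2·-1 + -2·-11 + 1·-17 = 3
  a_8 = 2·3 + -2·-1 + 1·-11 = -3
  a_9 = 2·-3 + -2·3 + 1·-1 = -13
  a_10 = 2·-13 + -2·-3 + 1·3 = -17
  a_11 = 2·-17 + -2·-13 + 1·-3 = -11
  a_12 = 2·-11 + -2·-17 + 1·-13 = -1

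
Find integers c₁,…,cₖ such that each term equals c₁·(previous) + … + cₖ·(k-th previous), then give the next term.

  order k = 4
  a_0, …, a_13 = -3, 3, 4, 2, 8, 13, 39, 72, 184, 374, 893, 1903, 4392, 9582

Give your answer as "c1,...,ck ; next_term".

1,3,-1,1 ; 21748

  a_4 = 1·2 + 3·4 + -1·3 + 1·-3 = 8
  a_5 = 1·8 + 3·2 + -1·4 + 1·3 = 13
  a_6 = 1·13 + 3·8 + -1·2 + 1·4 = 39
  a_7 = 1·39 + 3·13 + -1·8 + 1·2 = 72
  a_8 = 1·72 + 3·39 + -1·13 + 1·8 = 184
  a_9 = 1·184 + 3·72 + -1·39 + 1·13 = 374
  a_10 = 1·374 + 3·184 + -1·72 + 1·39 = 893
  a_11 = 1·893 + 3·374 + -1·184 + 1·72 = 1903
  a_12 = 1·1903 + 3·893 + -1·374 + 1·184 = 4392
  a_13 = 1·4392 + 3·1903 + -1·893 + 1·374 = 9582
  a_14 = 1·9582 + 3·4392 + -1·1903 + 1·893 = 21748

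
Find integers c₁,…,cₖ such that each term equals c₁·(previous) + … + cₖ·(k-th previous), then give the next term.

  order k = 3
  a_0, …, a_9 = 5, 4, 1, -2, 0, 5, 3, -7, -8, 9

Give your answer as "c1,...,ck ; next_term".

  a_3 = 1·1 + -2·4 + 1·5 = -2
  a_4 = 1·-2 + -2·1 + 1·4 = 0
  a_5 = 1·0 + -2·-2 + 1·1 = 5
  a_6 = 1·5 + -2·0 + 1·-2 = 3
  a_7 = 1·3 + -2·5 + 1·0 = -7
  a_8 = 1·-7 + -2·3 + 1·5 = -8
  a_9 = 1·-8 + -2·-7 + 1·3 = 9
  a_10 = 1·9 + -2·-8 + 1·-7 = 18

1,-2,1 ; 18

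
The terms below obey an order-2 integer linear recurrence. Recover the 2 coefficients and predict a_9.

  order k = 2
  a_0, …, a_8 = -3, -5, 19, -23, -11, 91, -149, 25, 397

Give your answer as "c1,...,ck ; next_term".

-2,-3 ; -869

  a_2 = -2·-5 + -3·-3 = 19
  a_3 = -2·19 + -3·-5 = -23
  a_4 = -2·-23 + -3·19 = -11
  a_5 = -2·-11 + -3·-23 = 91
  a_6 = -2·91 + -3·-11 = -149
  a_7 = -2·-149 + -3·91 = 25
  a_8 = -2·25 + -3·-149 = 397
  a_9 = -2·397 + -3·25 = -869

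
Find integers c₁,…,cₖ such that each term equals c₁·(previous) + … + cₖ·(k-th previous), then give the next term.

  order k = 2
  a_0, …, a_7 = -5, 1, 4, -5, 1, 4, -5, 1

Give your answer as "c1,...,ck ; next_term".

  a_2 = -1·1 + -1·-5 = 4
  a_3 = -1·4 + -1·1 = -5
  a_4 = -1·-5 + -1·4 = 1
  a_5 = -1·1 + -1·-5 = 4
  a_6 = -1·4 + -1·1 = -5
  a_7 = -1·-5 + -1·4 = 1
  a_8 = -1·1 + -1·-5 = 4

-1,-1 ; 4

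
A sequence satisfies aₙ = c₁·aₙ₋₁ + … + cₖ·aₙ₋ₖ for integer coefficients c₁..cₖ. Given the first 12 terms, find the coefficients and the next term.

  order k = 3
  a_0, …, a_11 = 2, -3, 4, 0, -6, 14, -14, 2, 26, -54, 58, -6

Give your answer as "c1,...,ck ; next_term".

  a_3 = -1·4 + 0·-3 + 2·2 = 0
  a_4 = -1·0 + 0·4 + 2·-3 = -6
  a_5 = -1·-6 + 0·0 + 2·4 = 14
  a_6 = -1·14 + 0·-6 + 2·0 = -14
  a_7 = -1·-14 + 0·14 + 2·-6 = 2
  a_8 = -1·2 + 0·-14 + 2·14 = 26
  a_9 = -1·26 + 0·2 + 2·-14 = -54
  a_10 = -1·-54 + 0·26 + 2·2 = 58
  a_11 = -1·58 + 0·-54 + 2·26 = -6
  a_12 = -1·-6 + 0·58 + 2·-54 = -102

-1,0,2 ; -102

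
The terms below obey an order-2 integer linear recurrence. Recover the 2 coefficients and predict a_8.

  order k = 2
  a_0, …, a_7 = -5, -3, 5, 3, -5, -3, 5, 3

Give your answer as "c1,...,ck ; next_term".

  a_2 = 0·-3 + -1·-5 = 5
  a_3 = 0·5 + -1·-3 = 3
  a_4 = 0·3 + -1·5 = -5
  a_5 = 0·-5 + -1·3 = -3
  a_6 = 0·-3 + -1·-5 = 5
  a_7 = 0·5 + -1·-3 = 3
  a_8 = 0·3 + -1·5 = -5

0,-1 ; -5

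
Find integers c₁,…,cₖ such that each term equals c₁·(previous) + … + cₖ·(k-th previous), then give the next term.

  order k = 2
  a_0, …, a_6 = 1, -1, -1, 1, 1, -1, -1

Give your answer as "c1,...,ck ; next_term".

  a_2 = 0·-1 + -1·1 = -1
  a_3 = 0·-1 + -1·-1 = 1
  a_4 = 0·1 + -1·-1 = 1
  a_5 = 0·1 + -1·1 = -1
  a_6 = 0·-1 + -1·1 = -1
  a_7 = 0·-1 + -1·-1 = 1

0,-1 ; 1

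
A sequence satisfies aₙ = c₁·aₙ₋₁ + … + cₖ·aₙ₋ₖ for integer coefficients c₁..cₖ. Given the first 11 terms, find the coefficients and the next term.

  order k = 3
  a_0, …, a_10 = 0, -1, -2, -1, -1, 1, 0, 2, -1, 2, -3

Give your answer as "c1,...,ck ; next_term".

  a_3 = 0·-2 + 1·-1 + -1·0 = -1
  a_4 = 0·-1 + 1·-2 + -1·-1 = -1
  a_5 = 0·-1 + 1·-1 + -1·-2 = 1
  a_6 = 0·1 + 1·-1 + -1·-1 = 0
  a_7 = 0·0 + 1·1 + -1·-1 = 2
  a_8 = 0·2 + 1·0 + -1·1 = -1
  a_9 = 0·-1 + 1·2 + -1·0 = 2
  a_10 = 0·2 + 1·-1 + -1·2 = -3
  a_11 = 0·-3 + 1·2 + -1·-1 = 3

0,1,-1 ; 3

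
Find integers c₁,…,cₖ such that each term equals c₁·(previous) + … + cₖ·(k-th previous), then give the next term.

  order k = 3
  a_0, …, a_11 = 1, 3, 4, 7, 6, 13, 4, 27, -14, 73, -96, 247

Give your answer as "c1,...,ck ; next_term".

  a_3 = 0·4 + 3·3 + -2·1 = 7
  a_4 = 0·7 + 3·4 + -2·3 = 6
  a_5 = 0·6 + 3·7 + -2·4 = 13
  a_6 = 0·13 + 3·6 + -2·7 = 4
  a_7 = 0·4 + 3·13 + -2·6 = 27
  a_8 = 0·27 + 3·4 + -2·13 = -14
  a_9 = 0·-14 + 3·27 + -2·4 = 73
  a_10 = 0·73 + 3·-14 + -2·27 = -96
  a_11 = 0·-96 + 3·73 + -2·-14 = 247
  a_12 = 0·247 + 3·-96 + -2·73 = -434

0,3,-2 ; -434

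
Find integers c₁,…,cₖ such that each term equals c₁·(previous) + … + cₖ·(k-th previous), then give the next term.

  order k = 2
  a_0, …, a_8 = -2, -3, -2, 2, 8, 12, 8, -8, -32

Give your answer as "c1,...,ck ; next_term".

2,-2 ; -48

  a_2 = 2·-3 + -2·-2 = -2
  a_3 = 2·-2 + -2·-3 = 2
  a_4 = 2·2 + -2·-2 = 8
  a_5 = 2·8 + -2·2 = 12
  a_6 = 2·12 + -2·8 = 8
  a_7 = 2·8 + -2·12 = -8
  a_8 = 2·-8 + -2·8 = -32
  a_9 = 2·-32 + -2·-8 = -48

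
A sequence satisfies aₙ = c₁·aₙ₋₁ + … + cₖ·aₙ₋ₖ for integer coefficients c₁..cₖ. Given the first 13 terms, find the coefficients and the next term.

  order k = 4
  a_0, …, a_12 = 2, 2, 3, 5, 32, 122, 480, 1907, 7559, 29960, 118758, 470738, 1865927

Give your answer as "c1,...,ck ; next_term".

3,3,3,1 ; 7396229

  a_4 = 3·5 + 3·3 + 3·2 + 1·2 = 32
  a_5 = 3·32 + 3·5 + 3·3 + 1·2 = 122
  a_6 = 3·122 + 3·32 + 3·5 + 1·3 = 480
  a_7 = 3·480 + 3·122 + 3·32 + 1·5 = 1907
  a_8 = 3·1907 + 3·480 + 3·122 + 1·32 = 7559
  a_9 = 3·7559 + 3·1907 + 3·480 + 1·122 = 29960
  a_10 = 3·29960 + 3·7559 + 3·1907 + 1·480 = 118758
  a_11 = 3·118758 + 3·29960 + 3·7559 + 1·1907 = 470738
  a_12 = 3·470738 + 3·118758 + 3·29960 + 1·7559 = 1865927
  a_13 = 3·1865927 + 3·470738 + 3·118758 + 1·29960 = 7396229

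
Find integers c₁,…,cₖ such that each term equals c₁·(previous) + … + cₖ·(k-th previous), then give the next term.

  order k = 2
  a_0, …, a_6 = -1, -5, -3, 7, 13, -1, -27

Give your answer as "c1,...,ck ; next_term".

  a_2 = 1·-5 + -2·-1 = -3
  a_3 = 1·-3 + -2·-5 = 7
  a_4 = 1·7 + -2·-3 = 13
  a_5 = 1·13 + -2·7 = -1
  a_6 = 1·-1 + -2·13 = -27
  a_7 = 1·-27 + -2·-1 = -25

1,-2 ; -25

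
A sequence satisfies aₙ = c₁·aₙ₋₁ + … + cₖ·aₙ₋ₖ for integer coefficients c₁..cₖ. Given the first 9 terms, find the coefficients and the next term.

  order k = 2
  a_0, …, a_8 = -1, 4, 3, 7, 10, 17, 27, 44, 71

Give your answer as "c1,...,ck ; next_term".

  a_2 = 1·4 + 1·-1 = 3
  a_3 = 1·3 + 1·4 = 7
  a_4 = 1·7 + 1·3 = 10
  a_5 = 1·10 + 1·7 = 17
  a_6 = 1·17 + 1·10 = 27
  a_7 = 1·27 + 1·17 = 44
  a_8 = 1·44 + 1·27 = 71
  a_9 = 1·71 + 1·44 = 115

1,1 ; 115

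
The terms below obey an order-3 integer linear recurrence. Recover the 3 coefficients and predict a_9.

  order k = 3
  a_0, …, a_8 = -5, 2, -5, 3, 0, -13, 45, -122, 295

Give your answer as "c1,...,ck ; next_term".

  a_3 = -3·-5 + -1·2 + 2·-5 = 3
  a_4 = -3·3 + -1·-5 + 2·2 = 0
  a_5 = -3·0 + -1·3 + 2·-5 = -13
  a_6 = -3·-13 + -1·0 + 2·3 = 45
  a_7 = -3·45 + -1·-13 + 2·0 = -122
  a_8 = -3·-122 + -1·45 + 2·-13 = 295
  a_9 = -3·295 + -1·-122 + 2·45 = -673

-3,-1,2 ; -673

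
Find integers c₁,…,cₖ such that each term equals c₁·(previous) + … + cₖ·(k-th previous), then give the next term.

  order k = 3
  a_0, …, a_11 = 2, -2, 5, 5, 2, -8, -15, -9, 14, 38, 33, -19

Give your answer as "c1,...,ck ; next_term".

  a_3 = 1·5 + -1·-2 + -1·2 = 5
  a_4 = 1·5 + -1·5 + -1·-2 = 2
  a_5 = 1·2 + -1·5 + -1·5 = -8
  a_6 = 1·-8 + -1·2 + -1·5 = -15
  a_7 = 1·-15 + -1·-8 + -1·2 = -9
  a_8 = 1·-9 + -1·-15 + -1·-8 = 14
  a_9 = 1·14 + -1·-9 + -1·-15 = 38
  a_10 = 1·38 + -1·14 + -1·-9 = 33
  a_11 = 1·33 + -1·38 + -1·14 = -19
  a_12 = 1·-19 + -1·33 + -1·38 = -90

1,-1,-1 ; -90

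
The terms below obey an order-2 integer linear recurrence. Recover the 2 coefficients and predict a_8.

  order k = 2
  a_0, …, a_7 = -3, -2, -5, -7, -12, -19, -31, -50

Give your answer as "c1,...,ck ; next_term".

  a_2 = 1·-2 + 1·-3 = -5
  a_3 = 1·-5 + 1·-2 = -7
  a_4 = 1·-7 + 1·-5 = -12
  a_5 = 1·-12 + 1·-7 = -19
  a_6 = 1·-19 + 1·-12 = -31
  a_7 = 1·-31 + 1·-19 = -50
  a_8 = 1·-50 + 1·-31 = -81

1,1 ; -81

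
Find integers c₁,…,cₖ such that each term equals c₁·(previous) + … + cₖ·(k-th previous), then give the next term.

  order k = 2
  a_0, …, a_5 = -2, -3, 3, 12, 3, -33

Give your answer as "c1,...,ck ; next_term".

  a_2 = 1·-3 + -3·-2 = 3
  a_3 = 1·3 + -3·-3 = 12
  a_4 = 1·12 + -3·3 = 3
  a_5 = 1·3 + -3·12 = -33
  a_6 = 1·-33 + -3·3 = -42

1,-3 ; -42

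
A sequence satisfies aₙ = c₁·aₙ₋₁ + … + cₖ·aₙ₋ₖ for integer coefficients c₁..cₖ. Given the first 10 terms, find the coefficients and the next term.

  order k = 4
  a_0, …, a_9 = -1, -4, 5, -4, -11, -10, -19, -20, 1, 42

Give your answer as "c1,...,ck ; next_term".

2,-1,0,-2 ; 121

  a_4 = 2·-4 + -1·5 + 0·-4 + -2·-1 = -11
  a_5 = 2·-11 + -1·-4 + 0·5 + -2·-4 = -10
  a_6 = 2·-10 + -1·-11 + 0·-4 + -2·5 = -19
  a_7 = 2·-19 + -1·-10 + 0·-11 + -2·-4 = -20
  a_8 = 2·-20 + -1·-19 + 0·-10 + -2·-11 = 1
  a_9 = 2·1 + -1·-20 + 0·-19 + -2·-10 = 42
  a_10 = 2·42 + -1·1 + 0·-20 + -2·-19 = 121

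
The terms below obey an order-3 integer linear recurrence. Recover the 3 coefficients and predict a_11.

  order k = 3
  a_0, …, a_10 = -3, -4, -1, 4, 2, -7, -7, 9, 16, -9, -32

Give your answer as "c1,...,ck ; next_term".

  a_3 = 1·-1 + -2·-4 + 1·-3 = 4
  a_4 = 1·4 + -2·-1 + 1·-4 = 2
  a_5 = 1·2 + -2·4 + 1·-1 = -7
  a_6 = 1·-7 + -2·2 + 1·4 = -7
  a_7 = 1·-7 + -2·-7 + 1·2 = 9
  a_8 = 1·9 + -2·-7 + 1·-7 = 16
  a_9 = 1·16 + -2·9 + 1·-7 = -9
  a_10 = 1·-9 + -2·16 + 1·9 = -32
  a_11 = 1·-32 + -2·-9 + 1·16 = 2

1,-2,1 ; 2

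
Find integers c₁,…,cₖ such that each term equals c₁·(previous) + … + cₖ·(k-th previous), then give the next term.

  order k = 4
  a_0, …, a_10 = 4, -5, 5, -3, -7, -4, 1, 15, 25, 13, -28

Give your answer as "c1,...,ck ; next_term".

  a_4 = 1·-3 + -1·5 + -1·-5 + -1·4 = -7
  a_5 = 1·-7 + -1·-3 + -1·5 + -1·-5 = -4
  a_6 = 1·-4 + -1·-7 + -1·-3 + -1·5 = 1
  a_7 = 1·1 + -1·-4 + -1·-7 + -1·-3 = 15
  a_8 = 1·15 + -1·1 + -1·-4 + -1·-7 = 25
  a_9 = 1·25 + -1·15 + -1·1 + -1·-4 = 13
  a_10 = 1·13 + -1·25 + -1·15 + -1·1 = -28
  a_11 = 1·-28 + -1·13 + -1·25 + -1·15 = -81

1,-1,-1,-1 ; -81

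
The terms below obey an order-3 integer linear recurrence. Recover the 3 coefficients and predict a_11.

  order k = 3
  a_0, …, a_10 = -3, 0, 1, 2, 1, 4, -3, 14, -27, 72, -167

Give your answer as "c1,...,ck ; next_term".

-1,3,-1 ; 410

  a_3 = -1·1 + 3·0 + -1·-3 = 2
  a_4 = -1·2 + 3·1 + -1·0 = 1
  a_5 = -1·1 + 3·2 + -1·1 = 4
  a_6 = -1·4 + 3·1 + -1·2 = -3
  a_7 = -1·-3 + 3·4 + -1·1 = 14
  a_8 = -1·14 + 3·-3 + -1·4 = -27
  a_9 = -1·-27 + 3·14 + -1·-3 = 72
  a_10 = -1·72 + 3·-27 + -1·14 = -167
  a_11 = -1·-167 + 3·72 + -1·-27 = 410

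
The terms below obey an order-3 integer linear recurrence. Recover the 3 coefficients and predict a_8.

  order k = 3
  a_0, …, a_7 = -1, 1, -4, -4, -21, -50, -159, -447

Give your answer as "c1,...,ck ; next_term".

2,3,-1 ; -1321

  a_3 = 2·-4 + 3·1 + -1·-1 = -4
  a_4 = 2·-4 + 3·-4 + -1·1 = -21
  a_5 = 2·-21 + 3·-4 + -1·-4 = -50
  a_6 = 2·-50 + 3·-21 + -1·-4 = -159
  a_7 = 2·-159 + 3·-50 + -1·-21 = -447
  a_8 = 2·-447 + 3·-159 + -1·-50 = -1321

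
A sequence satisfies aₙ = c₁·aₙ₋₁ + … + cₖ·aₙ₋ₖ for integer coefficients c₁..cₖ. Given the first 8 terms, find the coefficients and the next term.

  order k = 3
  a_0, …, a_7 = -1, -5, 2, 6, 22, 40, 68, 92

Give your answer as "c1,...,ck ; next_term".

2,0,-2 ; 104

  a_3 = 2·2 + 0·-5 + -2·-1 = 6
  a_4 = 2·6 + 0·2 + -2·-5 = 22
  a_5 = 2·22 + 0·6 + -2·2 = 40
  a_6 = 2·40 + 0·22 + -2·6 = 68
  a_7 = 2·68 + 0·40 + -2·22 = 92
  a_8 = 2·92 + 0·68 + -2·40 = 104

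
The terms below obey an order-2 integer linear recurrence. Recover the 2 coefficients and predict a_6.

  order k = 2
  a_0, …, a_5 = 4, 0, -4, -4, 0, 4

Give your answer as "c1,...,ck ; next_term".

1,-1 ; 4

  a_2 = 1·0 + -1·4 = -4
  a_3 = 1·-4 + -1·0 = -4
  a_4 = 1·-4 + -1·-4 = 0
  a_5 = 1·0 + -1·-4 = 4
  a_6 = 1·4 + -1·0 = 4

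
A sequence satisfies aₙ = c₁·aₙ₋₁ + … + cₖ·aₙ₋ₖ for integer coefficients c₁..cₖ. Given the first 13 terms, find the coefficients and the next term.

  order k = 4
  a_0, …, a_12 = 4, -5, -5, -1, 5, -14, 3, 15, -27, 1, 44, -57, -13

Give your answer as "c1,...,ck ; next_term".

-1,-1,1,1 ; 115

  a_4 = -1·-1 + -1·-5 + 1·-5 + 1·4 = 5
  a_5 = -1·5 + -1·-1 + 1·-5 + 1·-5 = -14
  a_6 = -1·-14 + -1·5 + 1·-1 + 1·-5 = 3
  a_7 = -1·3 + -1·-14 + 1·5 + 1·-1 = 15
  a_8 = -1·15 + -1·3 + 1·-14 + 1·5 = -27
  a_9 = -1·-27 + -1·15 + 1·3 + 1·-14 = 1
  a_10 = -1·1 + -1·-27 + 1·15 + 1·3 = 44
  a_11 = -1·44 + -1·1 + 1·-27 + 1·15 = -57
  a_12 = -1·-57 + -1·44 + 1·1 + 1·-27 = -13
  a_13 = -1·-13 + -1·-57 + 1·44 + 1·1 = 115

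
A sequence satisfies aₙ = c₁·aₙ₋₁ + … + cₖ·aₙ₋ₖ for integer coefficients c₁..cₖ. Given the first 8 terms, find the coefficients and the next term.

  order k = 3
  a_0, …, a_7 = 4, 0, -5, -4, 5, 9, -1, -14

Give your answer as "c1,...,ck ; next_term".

0,-1,-1 ; -8

  a_3 = 0·-5 + -1·0 + -1·4 = -4
  a_4 = 0·-4 + -1·-5 + -1·0 = 5
  a_5 = 0·5 + -1·-4 + -1·-5 = 9
  a_6 = 0·9 + -1·5 + -1·-4 = -1
  a_7 = 0·-1 + -1·9 + -1·5 = -14
  a_8 = 0·-14 + -1·-1 + -1·9 = -8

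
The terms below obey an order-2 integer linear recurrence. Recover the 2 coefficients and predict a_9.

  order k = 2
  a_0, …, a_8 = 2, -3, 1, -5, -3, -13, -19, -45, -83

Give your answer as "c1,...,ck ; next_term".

1,2 ; -173

  a_2 = 1·-3 + 2·2 = 1
  a_3 = 1·1 + 2·-3 = -5
  a_4 = 1·-5 + 2·1 = -3
  a_5 = 1·-3 + 2·-5 = -13
  a_6 = 1·-13 + 2·-3 = -19
  a_7 = 1·-19 + 2·-13 = -45
  a_8 = 1·-45 + 2·-19 = -83
  a_9 = 1·-83 + 2·-45 = -173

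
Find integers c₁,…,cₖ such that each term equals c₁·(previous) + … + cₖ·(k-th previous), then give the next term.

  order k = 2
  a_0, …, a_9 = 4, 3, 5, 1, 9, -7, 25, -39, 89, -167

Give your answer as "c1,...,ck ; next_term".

  a_2 = -1·3 + 2·4 = 5
  a_3 = -1·5 + 2·3 = 1
  a_4 = -1·1 + 2·5 = 9
  a_5 = -1·9 + 2·1 = -7
  a_6 = -1·-7 + 2·9 = 25
  a_7 = -1·25 + 2·-7 = -39
  a_8 = -1·-39 + 2·25 = 89
  a_9 = -1·89 + 2·-39 = -167
  a_10 = -1·-167 + 2·89 = 345

-1,2 ; 345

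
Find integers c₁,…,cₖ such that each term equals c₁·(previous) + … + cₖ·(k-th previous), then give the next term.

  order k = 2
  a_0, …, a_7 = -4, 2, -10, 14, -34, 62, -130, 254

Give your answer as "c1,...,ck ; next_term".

-1,2 ; -514

  a_2 = -1·2 + 2·-4 = -10
  a_3 = -1·-10 + 2·2 = 14
  a_4 = -1·14 + 2·-10 = -34
  a_5 = -1·-34 + 2·14 = 62
  a_6 = -1·62 + 2·-34 = -130
  a_7 = -1·-130 + 2·62 = 254
  a_8 = -1·254 + 2·-130 = -514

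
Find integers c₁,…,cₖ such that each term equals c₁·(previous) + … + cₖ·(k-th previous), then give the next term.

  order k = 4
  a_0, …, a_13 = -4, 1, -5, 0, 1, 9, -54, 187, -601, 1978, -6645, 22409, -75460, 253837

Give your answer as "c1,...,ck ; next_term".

-4,-3,-2,3 ; -853721

  a_4 = -4·0 + -3·-5 + -2·1 + 3·-4 = 1
  a_5 = -4·1 + -3·0 + -2·-5 + 3·1 = 9
  a_6 = -4·9 + -3·1 + -2·0 + 3·-5 = -54
  a_7 = -4·-54 + -3·9 + -2·1 + 3·0 = 187
  a_8 = -4·187 + -3·-54 + -2·9 + 3·1 = -601
  a_9 = -4·-601 + -3·187 + -2·-54 + 3·9 = 1978
  a_10 = -4·1978 + -3·-601 + -2·187 + 3·-54 = -6645
  a_11 = -4·-6645 + -3·1978 + -2·-601 + 3·187 = 22409
  a_12 = -4·22409 + -3·-6645 + -2·1978 + 3·-601 = -75460
  a_13 = -4·-75460 + -3·22409 + -2·-6645 + 3·1978 = 253837
  a_14 = -4·253837 + -3·-75460 + -2·22409 + 3·-6645 = -853721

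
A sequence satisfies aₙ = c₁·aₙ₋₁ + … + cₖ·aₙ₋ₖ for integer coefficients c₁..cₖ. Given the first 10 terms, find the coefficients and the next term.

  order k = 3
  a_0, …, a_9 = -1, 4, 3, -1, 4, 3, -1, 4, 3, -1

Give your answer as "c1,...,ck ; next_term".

  a_3 = 0·3 + 0·4 + 1·-1 = -1
  a_4 = 0·-1 + 0·3 + 1·4 = 4
  a_5 = 0·4 + 0·-1 + 1·3 = 3
  a_6 = 0·3 + 0·4 + 1·-1 = -1
  a_7 = 0·-1 + 0·3 + 1·4 = 4
  a_8 = 0·4 + 0·-1 + 1·3 = 3
  a_9 = 0·3 + 0·4 + 1·-1 = -1
  a_10 = 0·-1 + 0·3 + 1·4 = 4

0,0,1 ; 4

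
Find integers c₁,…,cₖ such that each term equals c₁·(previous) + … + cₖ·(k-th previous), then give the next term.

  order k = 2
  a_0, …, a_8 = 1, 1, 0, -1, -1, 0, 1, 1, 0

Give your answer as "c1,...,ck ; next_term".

  a_2 = 1·1 + -1·1 = 0
  a_3 = 1·0 + -1·1 = -1
  a_4 = 1·-1 + -1·0 = -1
  a_5 = 1·-1 + -1·-1 = 0
  a_6 = 1·0 + -1·-1 = 1
  a_7 = 1·1 + -1·0 = 1
  a_8 = 1·1 + -1·1 = 0
  a_9 = 1·0 + -1·1 = -1

1,-1 ; -1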